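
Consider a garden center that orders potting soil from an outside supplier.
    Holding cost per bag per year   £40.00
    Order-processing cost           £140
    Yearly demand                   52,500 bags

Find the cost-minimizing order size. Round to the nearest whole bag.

2DS/H = 2·52,500·140/40 = 367,500.00
EOQ = √367,500.00 ≈ 606.22

606 bags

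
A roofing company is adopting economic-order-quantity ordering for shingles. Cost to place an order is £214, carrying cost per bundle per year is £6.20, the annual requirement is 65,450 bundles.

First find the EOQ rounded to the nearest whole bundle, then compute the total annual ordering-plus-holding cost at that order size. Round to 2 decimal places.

Optimal lot size Q* = (2 × 65,450 × £214 / £6.2)^½ ≈ 2,125.60 → Q = 2,126 bundles
Ordering: D/Q × S = 65,450/2,126 × £214 = £6,588.10
Holding:  Q/2 × H = 2,126/2 × £6.2 = £6,590.60
Total = £6,588.10 + £6,590.60 = £13,178.70

£13,178.70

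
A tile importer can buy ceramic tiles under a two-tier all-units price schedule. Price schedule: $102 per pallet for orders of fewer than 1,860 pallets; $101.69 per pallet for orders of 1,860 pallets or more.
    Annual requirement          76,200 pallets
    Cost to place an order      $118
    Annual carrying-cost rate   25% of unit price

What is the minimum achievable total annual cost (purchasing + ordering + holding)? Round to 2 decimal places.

H₁ = 25%×$102 = $25.5000;  H₂ = 25%×$101.69 = $25.4225
EOQ₁ = √(2×76,200×118/25.5000) = 839.78  (< 1,860, feasible at tier 1)
EOQ₂ = √(2×76,200×118/25.4225) = 841.05  (< 1,860 → use Q = 1,860 at tier-2 price)
TC(tier 1 (EOQ₁), Q≈839.8) = $7,793,814.28
TC(tier 2, Q≈1,860.0) = $7,777,255.12
Minimum at tier 2: $7,777,255.12

$7,777,255.12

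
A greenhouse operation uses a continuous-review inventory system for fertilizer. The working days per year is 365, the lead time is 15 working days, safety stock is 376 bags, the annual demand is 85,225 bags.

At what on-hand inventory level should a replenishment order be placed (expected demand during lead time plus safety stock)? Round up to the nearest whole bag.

3,879 bags

Daily demand d = 85,225 / 365 = 233.493 bags/day
Demand during lead time = 233.493 × 15 = 3,502.40
Reorder point = 3,502.40 + 376 = 3,878.40 → round up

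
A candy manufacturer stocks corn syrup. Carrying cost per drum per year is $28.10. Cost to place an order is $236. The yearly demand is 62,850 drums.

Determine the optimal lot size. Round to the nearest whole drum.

1,027 drums

2DS/H = 2·62,850·236/28.1 = 1,055,701.07
EOQ = √1,055,701.07 ≈ 1,027.47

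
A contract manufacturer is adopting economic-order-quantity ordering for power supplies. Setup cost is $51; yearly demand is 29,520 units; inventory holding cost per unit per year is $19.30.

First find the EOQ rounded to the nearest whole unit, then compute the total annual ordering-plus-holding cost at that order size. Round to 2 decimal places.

$7,623.19

2DS/H = 2·29,520·51/19.3 = 156,012.44
EOQ = √156,012.44 ≈ 394.98 → Q = 395 units
Orders/yr = 29,520/395 = 74.734; ordering cost = 74.734 × $51 = $3,811.44
Average inventory = 395/2 = 197.5; holding cost = 197.5 × $19.3 = $3,811.75
Total = $3,811.44 + $3,811.75 = $7,623.19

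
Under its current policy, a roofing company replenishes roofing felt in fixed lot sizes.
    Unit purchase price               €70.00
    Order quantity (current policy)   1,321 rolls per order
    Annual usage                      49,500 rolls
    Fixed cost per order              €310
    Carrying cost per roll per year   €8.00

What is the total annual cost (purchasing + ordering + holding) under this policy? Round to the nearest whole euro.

€3,481,900

Ordering: D/Q × S = 49,500/1,321 × €310 = €11,616.20
Holding:  Q/2 × H = 1,321/2 × €8 = €5,284.00
Purchase cost = D·C = 49,500 × 70 = €3,465,000.00
Total = €11,616.20 + €5,284.00 + €3,465,000.00 = €3,481,900.20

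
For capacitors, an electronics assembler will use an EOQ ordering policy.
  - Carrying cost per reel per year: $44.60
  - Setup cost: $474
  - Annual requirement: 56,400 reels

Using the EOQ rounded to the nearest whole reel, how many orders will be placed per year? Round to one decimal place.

2DS/H = 2·56,400·474/44.6 = 1,198,816.14
EOQ = √1,198,816.14 ≈ 1,094.90 → Q = 1,095
N = D/Q = 56,400/1,095 ≈ 51.507 orders/yr

51.5 orders per year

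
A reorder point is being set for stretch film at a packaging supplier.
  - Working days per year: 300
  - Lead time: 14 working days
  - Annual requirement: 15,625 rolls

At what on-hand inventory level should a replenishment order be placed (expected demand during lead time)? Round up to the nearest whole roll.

Daily demand d = 15,625 / 300 = 52.083 rolls/day
Demand during lead time = 52.083 × 14 = 729.17
Reorder point = 729.17 → round up

730 rolls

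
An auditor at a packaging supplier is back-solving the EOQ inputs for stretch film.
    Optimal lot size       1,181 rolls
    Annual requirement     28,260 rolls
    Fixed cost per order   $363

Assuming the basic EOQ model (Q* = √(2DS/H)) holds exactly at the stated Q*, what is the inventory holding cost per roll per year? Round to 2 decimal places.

EOQ relation: Q² = 2DS/H, so rearrange for the unknown.
H = 2DS / Q² = 2 × 28,260 × 363 / 1,181² = 14.7099

$14.71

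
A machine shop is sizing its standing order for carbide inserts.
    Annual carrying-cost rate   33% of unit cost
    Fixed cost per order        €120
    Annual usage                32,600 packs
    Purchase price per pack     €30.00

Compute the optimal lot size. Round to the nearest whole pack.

H = i·C = 0.33 × €30 = €9.9000 per pack-year
Q* = √(2·D·S / H) = √(2·32,600·120 / 9.9) = √790,303.0 ≈ 888.99

889 packs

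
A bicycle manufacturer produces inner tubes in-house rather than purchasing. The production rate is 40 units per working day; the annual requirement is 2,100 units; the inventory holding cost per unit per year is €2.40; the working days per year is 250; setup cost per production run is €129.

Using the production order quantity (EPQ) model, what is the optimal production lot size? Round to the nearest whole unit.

535 units

Daily demand d = 2,100/250 = 8.400; p = 40; 1 − d/p = 0.79000
EPQ = √(2DS / (H(1 − d/p)))
    = √(2 × 2,100 × 129 / (2.4 × 0.79000)) ≈ 534.56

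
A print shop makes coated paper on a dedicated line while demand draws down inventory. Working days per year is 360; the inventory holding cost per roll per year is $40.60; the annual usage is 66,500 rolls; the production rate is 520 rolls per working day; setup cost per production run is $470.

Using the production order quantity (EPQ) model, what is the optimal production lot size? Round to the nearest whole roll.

1,545 rolls

d = 66,500/360 = 184.7222 rolls/day;  effective holding cost H(1 − d/p) = 40.6·(1 − 184.7222/520) = 26.17746
Q* = √(2DS / H_eff) = √(2·66,500·470 / 26.17746) ≈ 1,545.29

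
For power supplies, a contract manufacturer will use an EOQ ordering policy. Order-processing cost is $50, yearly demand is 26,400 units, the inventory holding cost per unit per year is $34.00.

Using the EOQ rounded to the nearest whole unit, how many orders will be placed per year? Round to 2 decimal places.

94.62 orders per year

2DS/H = 2·26,400·50/34 = 77,647.06
EOQ = √77,647.06 ≈ 278.65 → Q = 279
Orders per year = D/Q = 26,400 / 279 = 94.624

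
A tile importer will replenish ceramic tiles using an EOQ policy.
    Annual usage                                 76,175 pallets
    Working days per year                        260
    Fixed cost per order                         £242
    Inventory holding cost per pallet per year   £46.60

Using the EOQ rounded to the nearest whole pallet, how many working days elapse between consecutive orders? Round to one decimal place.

3.0 days

2DS/H = 2·76,175·242/46.6 = 791,173.82
EOQ = √791,173.82 ≈ 889.48 → Q = 889 pallets
T = Q/D × 260 days = 889/76,175 × 260 = 3.034 days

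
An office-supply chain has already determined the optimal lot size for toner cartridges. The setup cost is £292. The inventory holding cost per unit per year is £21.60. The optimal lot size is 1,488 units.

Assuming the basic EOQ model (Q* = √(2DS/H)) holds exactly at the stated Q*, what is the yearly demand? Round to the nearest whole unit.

Since Q* = (2DS/H)^½, squaring gives Q*²·H = 2DS.
D = Q²H / (2S) = 1,488² × 21.6 / (2 × 292) = 81,893.00

81,893 units per year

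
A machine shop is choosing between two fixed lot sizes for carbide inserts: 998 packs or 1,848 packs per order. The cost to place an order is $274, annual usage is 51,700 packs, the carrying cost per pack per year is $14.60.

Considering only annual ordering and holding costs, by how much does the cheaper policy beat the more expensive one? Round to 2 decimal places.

$323.71

For each Q, cost = (D/Q)·S + (Q/2)·H.
TC(998) = (51,700/998)×274 + (998/2)×14.6 = $21,479.59
TC(1,848) = (51,700/1,848)×274 + (1,848/2)×14.6 = $21,155.88
Cheaper: Q = 1,848.  Difference = $323.71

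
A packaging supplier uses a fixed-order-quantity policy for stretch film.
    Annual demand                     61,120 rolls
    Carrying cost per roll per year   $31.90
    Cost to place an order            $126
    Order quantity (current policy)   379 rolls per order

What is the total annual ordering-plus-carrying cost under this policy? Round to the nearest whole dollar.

Orders/yr = 61,120/379 = 161.266; ordering cost = 161.266 × $126 = $20,319.58
Average inventory = 379/2 = 189.5; holding cost = 189.5 × $31.9 = $6,045.05
Total = $20,319.58 + $6,045.05 = $26,364.63

$26,365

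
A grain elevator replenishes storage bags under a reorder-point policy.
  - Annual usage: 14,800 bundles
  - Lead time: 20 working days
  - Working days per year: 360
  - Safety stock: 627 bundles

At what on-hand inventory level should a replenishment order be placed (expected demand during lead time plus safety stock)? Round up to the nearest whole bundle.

1,450 bundles

Daily demand d = 14,800 / 360 = 41.111 bundles/day
Demand during lead time = 41.111 × 20 = 822.22
Reorder point = 822.22 + 627 = 1,449.22 → round up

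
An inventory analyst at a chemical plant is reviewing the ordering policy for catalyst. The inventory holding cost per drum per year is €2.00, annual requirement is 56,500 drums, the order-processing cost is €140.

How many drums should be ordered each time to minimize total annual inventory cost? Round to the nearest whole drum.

Q* = √(2·D·S / H) = √(2·56,500·140 / 2) = √7,910,000.0 ≈ 2,812.47

2,812 drums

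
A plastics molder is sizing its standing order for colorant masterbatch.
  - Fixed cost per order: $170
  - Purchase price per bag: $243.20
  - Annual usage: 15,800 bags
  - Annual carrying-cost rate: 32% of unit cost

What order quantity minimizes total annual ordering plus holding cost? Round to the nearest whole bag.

263 bags

Holding cost per bag per year: H = 32% × $243.2 = $77.8240
EOQ = √(2DS/H) = √(2 × 15,800 × 170 / 77.824)
    = √(69,027.55) ≈ 262.73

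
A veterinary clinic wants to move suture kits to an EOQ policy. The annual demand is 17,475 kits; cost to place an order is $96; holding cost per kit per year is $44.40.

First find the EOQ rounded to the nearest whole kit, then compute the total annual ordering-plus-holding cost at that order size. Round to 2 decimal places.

2DS/H = 2·17,475·96/44.4 = 75,567.57
EOQ = √75,567.57 ≈ 274.90 → Q = 275 kits
Ordering: D/Q × S = 17,475/275 × $96 = $6,100.36
Holding:  Q/2 × H = 275/2 × $44.4 = $6,105.00
Total = $6,100.36 + $6,105.00 = $12,205.36

$12,205.36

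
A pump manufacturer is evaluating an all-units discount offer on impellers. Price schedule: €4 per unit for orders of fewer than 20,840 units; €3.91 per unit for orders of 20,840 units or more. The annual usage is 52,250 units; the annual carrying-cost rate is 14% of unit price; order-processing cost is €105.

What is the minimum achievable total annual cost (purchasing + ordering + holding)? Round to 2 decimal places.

€210,264.66

H₁ = 14%×€4 = €0.5600;  H₂ = 14%×€3.91 = €0.5474
EOQ₁ = √(2×52,250×105/0.5600) = 4,426.48  (< 20,840, feasible at tier 1)
EOQ₂ = √(2×52,250×105/0.5474) = 4,477.14  (< 20,840 → use Q = 20,840 at tier-2 price)
TC(tier 1 (EOQ₁), Q≈4,426.5) = €211,478.83
TC(tier 2, Q≈20,840.0) = €210,264.66
Minimum at tier 2: €210,264.66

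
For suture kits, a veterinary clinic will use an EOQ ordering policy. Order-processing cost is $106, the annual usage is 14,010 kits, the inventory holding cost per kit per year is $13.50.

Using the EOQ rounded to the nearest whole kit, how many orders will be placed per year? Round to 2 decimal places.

Optimal lot size Q* = (2 × 14,010 × $106 / $13.5)^½ ≈ 469.05 → Q = 469
Orders per year = D/Q = 14,010 / 469 = 29.872

29.87 orders per year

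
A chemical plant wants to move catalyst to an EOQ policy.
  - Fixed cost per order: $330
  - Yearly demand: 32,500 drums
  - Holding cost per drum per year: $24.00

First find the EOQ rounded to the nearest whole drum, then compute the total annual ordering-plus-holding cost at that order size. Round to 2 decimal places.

EOQ = √(2DS/H) = √(2 × 32,500 × 330 / 24)
    = √(893,750.00) ≈ 945.38 → Q = 945 drums
Ordering: D/Q × S = 32,500/945 × $330 = $11,349.21
Holding:  Q/2 × H = 945/2 × $24 = $11,340.00
Total = $11,349.21 + $11,340.00 = $22,689.21

$22,689.21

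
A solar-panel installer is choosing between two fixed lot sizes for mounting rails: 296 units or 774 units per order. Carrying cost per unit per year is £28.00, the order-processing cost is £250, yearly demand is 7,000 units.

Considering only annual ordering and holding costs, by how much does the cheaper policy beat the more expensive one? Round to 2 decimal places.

Annual cost at Q: ordering D·S/Q plus holding Q·H/2.
TC(296) = (7,000/296)×250 + (296/2)×28 = £10,056.16
TC(774) = (7,000/774)×250 + (774/2)×28 = £13,096.98
Lots of 296 are cheaper by £3,040.82.

£3,040.82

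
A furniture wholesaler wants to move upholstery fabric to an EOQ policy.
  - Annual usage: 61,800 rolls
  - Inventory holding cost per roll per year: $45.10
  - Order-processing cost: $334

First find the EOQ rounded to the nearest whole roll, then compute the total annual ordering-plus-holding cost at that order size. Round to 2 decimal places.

$43,149.00

2DS/H = 2·61,800·334/45.1 = 915,352.55
EOQ = √915,352.55 ≈ 956.74 → Q = 957 rolls
Ordering: D/Q × S = 61,800/957 × $334 = $21,568.65
Holding:  Q/2 × H = 957/2 × $45.1 = $21,580.35
Total = $21,568.65 + $21,580.35 = $43,149.00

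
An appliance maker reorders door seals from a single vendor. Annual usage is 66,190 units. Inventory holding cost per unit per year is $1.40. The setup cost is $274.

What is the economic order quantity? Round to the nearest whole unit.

2DS/H = 2·66,190·274/1.4 = 25,908,657.14
EOQ = √25,908,657.14 ≈ 5,090.05

5,090 units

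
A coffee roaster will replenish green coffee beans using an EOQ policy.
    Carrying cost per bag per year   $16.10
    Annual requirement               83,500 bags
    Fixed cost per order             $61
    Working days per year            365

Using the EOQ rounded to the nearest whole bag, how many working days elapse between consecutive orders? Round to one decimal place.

3.5 days

Optimal lot size Q* = (2 × 83,500 × $61 / $16.1)^½ ≈ 795.45 → Q = 795 bags
Days between orders = 365 / (D/Q) = 365 / 105.031 ≈ 3.475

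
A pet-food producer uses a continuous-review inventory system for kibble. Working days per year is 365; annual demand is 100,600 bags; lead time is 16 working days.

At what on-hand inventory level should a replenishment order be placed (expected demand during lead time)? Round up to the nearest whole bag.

4,410 bags

Daily demand d = 100,600 / 365 = 275.616 bags/day
Demand during lead time = 275.616 × 16 = 4,409.86
Reorder point = 4,409.86 → round up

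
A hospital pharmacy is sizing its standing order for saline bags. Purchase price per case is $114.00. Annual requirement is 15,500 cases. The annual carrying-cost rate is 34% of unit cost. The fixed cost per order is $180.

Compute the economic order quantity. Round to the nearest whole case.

379 cases

H = i·C = 0.34 × $114 = $38.7600 per case-year
Optimal lot size Q* = (2 × 15,500 × $180 / $38.76)^½ ≈ 379.42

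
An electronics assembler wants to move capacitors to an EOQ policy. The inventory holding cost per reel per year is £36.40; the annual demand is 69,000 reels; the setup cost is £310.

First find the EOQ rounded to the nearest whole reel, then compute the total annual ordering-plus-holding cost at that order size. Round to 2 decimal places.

£39,461.27

Q* = √(2·D·S / H) = √(2·69,000·310 / 36.4) = √1,175,274.7 ≈ 1,084.10 → Q = 1,084 reels
Ordering: D/Q × S = 69,000/1,084 × £310 = £19,732.47
Holding:  Q/2 × H = 1,084/2 × £36.4 = £19,728.80
Total = £19,732.47 + £19,728.80 = £39,461.27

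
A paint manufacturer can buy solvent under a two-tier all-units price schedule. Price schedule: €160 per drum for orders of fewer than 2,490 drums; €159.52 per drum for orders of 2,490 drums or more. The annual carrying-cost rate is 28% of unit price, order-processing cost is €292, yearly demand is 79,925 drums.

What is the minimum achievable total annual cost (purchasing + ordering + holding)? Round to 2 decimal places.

H₁ = 28%×€160 = €44.8000;  H₂ = 28%×€159.52 = €44.6656
EOQ₁ = √(2×79,925×292/44.8000) = 1,020.72  (< 2,490, feasible at tier 1)
EOQ₂ = √(2×79,925×292/44.6656) = 1,022.26  (< 2,490 → use Q = 2,490 at tier-2 price)
TC(tier 1 (EOQ₁), Q≈1,020.7) = €12,833,728.48
TC(tier 2, Q≈2,490.0) = €12,814,617.40
Minimum at tier 2: €12,814,617.40

€12,814,617.40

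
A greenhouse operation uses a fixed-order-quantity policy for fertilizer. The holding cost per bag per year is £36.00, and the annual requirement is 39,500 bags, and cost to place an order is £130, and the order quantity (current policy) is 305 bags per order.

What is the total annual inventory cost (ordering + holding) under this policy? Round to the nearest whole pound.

Annual ordering cost = (D/Q)·S = (39,500/305) × 130 = £16,836.07
Annual holding cost  = (Q/2)·H = (305/2) × 36 = £5,490.00
Total = £16,836.07 + £5,490.00 = £22,326.07

£22,326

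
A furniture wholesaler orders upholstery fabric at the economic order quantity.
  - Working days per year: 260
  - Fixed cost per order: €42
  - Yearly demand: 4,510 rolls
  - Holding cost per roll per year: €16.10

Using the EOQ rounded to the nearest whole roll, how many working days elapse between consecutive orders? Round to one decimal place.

8.8 days

Optimal lot size Q* = (2 × 4,510 × €42 / €16.1)^½ ≈ 153.40 → Q = 153 rolls
Cycle time = (working days × Q)/D = (260 × 153) / 4,510 = 8.820 days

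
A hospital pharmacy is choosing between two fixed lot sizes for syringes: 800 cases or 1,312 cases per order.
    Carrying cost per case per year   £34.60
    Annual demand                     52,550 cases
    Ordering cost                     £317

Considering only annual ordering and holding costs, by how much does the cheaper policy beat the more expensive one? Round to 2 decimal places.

TC(Q) = (D/Q)S + (Q/2)H
TC(800) = (52,550/800)×317 + (800/2)×34.6 = £34,662.94
TC(1,312) = (52,550/1,312)×317 + (1,312/2)×34.6 = £35,394.51
|ΔTC| = |£34,662.94 − £35,394.51| = £731.58

£731.58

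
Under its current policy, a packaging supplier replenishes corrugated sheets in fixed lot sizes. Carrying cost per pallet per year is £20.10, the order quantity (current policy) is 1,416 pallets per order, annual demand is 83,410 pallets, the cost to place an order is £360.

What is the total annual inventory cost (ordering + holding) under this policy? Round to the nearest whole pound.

Annual ordering cost = (D/Q)·S = (83,410/1,416) × 360 = £21,205.93
Annual holding cost  = (Q/2)·H = (1,416/2) × 20.1 = £14,230.80
Total = £21,205.93 + £14,230.80 = £35,436.73

£35,437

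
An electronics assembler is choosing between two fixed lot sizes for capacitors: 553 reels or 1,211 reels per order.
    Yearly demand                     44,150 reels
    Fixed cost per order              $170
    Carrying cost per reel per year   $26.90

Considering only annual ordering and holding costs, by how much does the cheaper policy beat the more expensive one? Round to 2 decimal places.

$1,475.54

Annual cost at Q: ordering D·S/Q plus holding Q·H/2.
TC(553) = (44,150/553)×170 + (553/2)×26.9 = $21,010.18
TC(1,211) = (44,150/1,211)×170 + (1,211/2)×26.9 = $22,485.72
|ΔTC| = |$21,010.18 − $22,485.72| = $1,475.54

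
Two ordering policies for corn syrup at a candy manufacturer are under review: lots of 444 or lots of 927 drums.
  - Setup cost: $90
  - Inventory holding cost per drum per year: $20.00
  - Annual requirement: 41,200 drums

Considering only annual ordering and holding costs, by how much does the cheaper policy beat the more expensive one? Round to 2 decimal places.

$478.65

TC(Q) = (D/Q)S + (Q/2)H
TC(444) = (41,200/444)×90 + (444/2)×20 = $12,791.35
TC(927) = (41,200/927)×90 + (927/2)×20 = $13,270.00
|ΔTC| = |$12,791.35 − $13,270.00| = $478.65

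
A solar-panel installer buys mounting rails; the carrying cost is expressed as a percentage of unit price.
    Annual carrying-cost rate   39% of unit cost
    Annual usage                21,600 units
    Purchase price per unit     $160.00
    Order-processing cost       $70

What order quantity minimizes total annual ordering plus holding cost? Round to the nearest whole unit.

H = i·C = 0.39 × $160 = $62.4000 per unit-year
EOQ = √(2DS/H) = √(2 × 21,600 × 70 / 62.4)
    = √(48,461.54) ≈ 220.14

220 units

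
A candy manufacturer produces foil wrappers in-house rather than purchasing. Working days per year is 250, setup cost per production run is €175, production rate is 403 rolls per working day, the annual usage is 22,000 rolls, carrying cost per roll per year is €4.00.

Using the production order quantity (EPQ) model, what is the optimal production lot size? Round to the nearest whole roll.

Daily demand d = 22,000/250 = 88.000; p = 403; 1 − d/p = 0.78164
EPQ = √(2DS / (H(1 − d/p)))
    = √(2 × 22,000 × 175 / (4 × 0.78164)) ≈ 1,569.32

1,569 rolls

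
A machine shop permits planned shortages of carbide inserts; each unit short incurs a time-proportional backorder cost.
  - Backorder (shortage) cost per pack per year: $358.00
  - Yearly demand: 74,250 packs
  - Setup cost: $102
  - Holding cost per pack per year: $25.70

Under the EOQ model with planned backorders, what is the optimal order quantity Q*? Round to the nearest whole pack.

Basic EOQ = √(2·74,250·102/25.7) = 767.709
Backorder adjustment √((H+b)/b) = √((25.7+358)/358) = 1.0353
Q* = 767.709 × 1.0353 ≈ 794.79

795 packs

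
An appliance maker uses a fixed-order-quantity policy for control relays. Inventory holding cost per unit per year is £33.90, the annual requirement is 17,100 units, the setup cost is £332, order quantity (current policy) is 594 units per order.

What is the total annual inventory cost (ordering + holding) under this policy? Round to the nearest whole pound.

Ordering: D/Q × S = 17,100/594 × £332 = £9,557.58
Holding:  Q/2 × H = 594/2 × £33.9 = £10,068.30
Total = £9,557.58 + £10,068.30 = £19,625.88

£19,626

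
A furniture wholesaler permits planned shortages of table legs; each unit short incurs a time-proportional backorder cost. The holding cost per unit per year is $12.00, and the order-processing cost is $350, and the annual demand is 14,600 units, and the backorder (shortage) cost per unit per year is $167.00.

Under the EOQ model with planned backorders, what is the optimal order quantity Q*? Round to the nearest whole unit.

Basic EOQ = √(2·14,600·350/12) = 922.858
Backorder adjustment √((H+b)/b) = √((12+167)/167) = 1.0353
Q* = 922.858 × 1.0353 ≈ 955.44

955 units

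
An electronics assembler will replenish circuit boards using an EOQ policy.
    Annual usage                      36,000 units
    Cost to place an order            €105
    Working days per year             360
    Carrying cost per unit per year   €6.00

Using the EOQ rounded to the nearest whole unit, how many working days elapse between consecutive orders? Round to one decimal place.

Optimal lot size Q* = (2 × 36,000 × €105 / €6)^½ ≈ 1,122.50 → Q = 1,122 units
T = Q/D × 360 days = 1,122/36,000 × 360 = 11.220 days

11.2 days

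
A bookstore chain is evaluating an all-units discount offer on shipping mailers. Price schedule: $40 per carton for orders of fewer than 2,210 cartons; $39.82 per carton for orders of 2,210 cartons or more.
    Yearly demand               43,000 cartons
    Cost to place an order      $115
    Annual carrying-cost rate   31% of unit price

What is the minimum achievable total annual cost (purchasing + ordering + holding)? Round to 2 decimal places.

$1,728,137.90

H₁ = 31%×$40 = $12.4000;  H₂ = 31%×$39.82 = $12.3442
EOQ₁ = √(2×43,000×115/12.4000) = 893.07  (< 2,210, feasible at tier 1)
EOQ₂ = √(2×43,000×115/12.3442) = 895.09  (< 2,210 → use Q = 2,210 at tier-2 price)
TC(tier 1 (EOQ₁), Q≈893.1) = $1,731,074.11
TC(tier 2, Q≈2,210.0) = $1,728,137.90
Minimum at tier 2: $1,728,137.90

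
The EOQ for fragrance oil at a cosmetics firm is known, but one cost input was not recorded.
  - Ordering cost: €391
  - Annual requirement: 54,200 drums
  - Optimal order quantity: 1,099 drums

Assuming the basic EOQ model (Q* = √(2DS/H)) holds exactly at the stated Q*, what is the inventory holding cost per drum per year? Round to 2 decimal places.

€35.09

Since Q* = (2DS/H)^½, squaring gives Q*²·H = 2DS.
H = 2DS / Q² = 2 × 54,200 × 391 / 1,099² = 35.0922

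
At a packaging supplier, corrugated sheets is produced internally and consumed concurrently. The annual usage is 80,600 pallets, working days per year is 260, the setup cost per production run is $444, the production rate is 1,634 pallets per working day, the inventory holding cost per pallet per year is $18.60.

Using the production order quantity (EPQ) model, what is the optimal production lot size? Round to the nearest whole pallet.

Daily demand d = 80,600/260 = 310.000; p = 1634; 1 − d/p = 0.81028
EPQ = √(2DS / (H(1 − d/p)))
    = √(2 × 80,600 × 444 / (18.6 × 0.81028)) ≈ 2,179.21

2,179 pallets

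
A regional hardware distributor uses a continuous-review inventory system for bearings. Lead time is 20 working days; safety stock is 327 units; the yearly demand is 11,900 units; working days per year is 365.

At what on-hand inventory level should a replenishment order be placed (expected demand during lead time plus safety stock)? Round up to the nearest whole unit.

980 units

Daily demand d = 11,900 / 365 = 32.603 units/day
Demand during lead time = 32.603 × 20 = 652.05
Reorder point = 652.05 + 327 = 979.05 → round up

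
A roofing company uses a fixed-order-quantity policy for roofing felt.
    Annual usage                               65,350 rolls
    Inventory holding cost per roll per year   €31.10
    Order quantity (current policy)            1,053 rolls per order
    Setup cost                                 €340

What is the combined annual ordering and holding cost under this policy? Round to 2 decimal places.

Ordering: D/Q × S = 65,350/1,053 × €340 = €21,100.66
Holding:  Q/2 × H = 1,053/2 × €31.1 = €16,374.15
Total = €21,100.66 + €16,374.15 = €37,474.81

€37,474.81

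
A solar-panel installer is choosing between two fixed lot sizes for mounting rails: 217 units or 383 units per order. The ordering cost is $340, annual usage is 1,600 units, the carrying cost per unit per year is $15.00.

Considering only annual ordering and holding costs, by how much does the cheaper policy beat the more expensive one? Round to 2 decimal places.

$158.45

For each Q, cost = (D/Q)·S + (Q/2)·H.
TC(217) = (1,600/217)×340 + (217/2)×15 = $4,134.41
TC(383) = (1,600/383)×340 + (383/2)×15 = $4,292.87
|ΔTC| = |$4,134.41 − $4,292.87| = $158.45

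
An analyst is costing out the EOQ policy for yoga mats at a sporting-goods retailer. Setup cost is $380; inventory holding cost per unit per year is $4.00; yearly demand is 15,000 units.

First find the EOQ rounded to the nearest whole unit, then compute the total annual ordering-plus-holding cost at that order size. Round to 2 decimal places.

Q* = √(2·D·S / H) = √(2·15,000·380 / 4) = √2,850,000.0 ≈ 1,688.19 → Q = 1,688 units
Ordering: D/Q × S = 15,000/1,688 × $380 = $3,376.78
Holding:  Q/2 × H = 1,688/2 × $4 = $3,376.00
Total = $3,376.78 + $3,376.00 = $6,752.78

$6,752.78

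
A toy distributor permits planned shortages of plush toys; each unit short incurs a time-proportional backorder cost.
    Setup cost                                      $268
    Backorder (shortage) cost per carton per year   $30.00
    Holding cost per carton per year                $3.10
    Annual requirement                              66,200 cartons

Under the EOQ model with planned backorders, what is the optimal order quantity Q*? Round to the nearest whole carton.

Basic EOQ = √(2·66,200·268/3.1) = 3,383.222
Backorder adjustment √((H+b)/b) = √((3.1+30)/30) = 1.0504
Q* = 3,383.222 × 1.0504 ≈ 3,553.73

3,554 cartons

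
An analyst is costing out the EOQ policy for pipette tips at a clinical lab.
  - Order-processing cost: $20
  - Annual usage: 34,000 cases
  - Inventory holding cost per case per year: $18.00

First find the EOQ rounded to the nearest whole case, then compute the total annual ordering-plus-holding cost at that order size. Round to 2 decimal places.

2DS/H = 2·34,000·20/18 = 75,555.56
EOQ = √75,555.56 ≈ 274.87 → Q = 275 cases
Ordering: D/Q × S = 34,000/275 × $20 = $2,472.73
Holding:  Q/2 × H = 275/2 × $18 = $2,475.00
Total = $2,472.73 + $2,475.00 = $4,947.73

$4,947.73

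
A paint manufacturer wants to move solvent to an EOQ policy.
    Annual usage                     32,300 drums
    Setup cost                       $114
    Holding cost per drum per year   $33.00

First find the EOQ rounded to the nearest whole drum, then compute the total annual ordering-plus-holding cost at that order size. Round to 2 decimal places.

Q* = √(2·D·S / H) = √(2·32,300·114 / 33) = √223,163.6 ≈ 472.40 → Q = 472 drums
Orders/yr = 32,300/472 = 68.432; ordering cost = 68.432 × $114 = $7,801.27
Average inventory = 472/2 = 236; holding cost = 236 × $33 = $7,788.00
Total = $7,801.27 + $7,788.00 = $15,589.27

$15,589.27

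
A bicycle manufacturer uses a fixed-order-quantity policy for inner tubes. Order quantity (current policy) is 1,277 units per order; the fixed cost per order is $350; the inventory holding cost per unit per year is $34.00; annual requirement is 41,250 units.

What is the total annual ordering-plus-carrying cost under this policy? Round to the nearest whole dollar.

$33,015

Annual ordering cost = (D/Q)·S = (41,250/1,277) × 350 = $11,305.79
Annual holding cost  = (Q/2)·H = (1,277/2) × 34 = $21,709.00
Total = $11,305.79 + $21,709.00 = $33,014.79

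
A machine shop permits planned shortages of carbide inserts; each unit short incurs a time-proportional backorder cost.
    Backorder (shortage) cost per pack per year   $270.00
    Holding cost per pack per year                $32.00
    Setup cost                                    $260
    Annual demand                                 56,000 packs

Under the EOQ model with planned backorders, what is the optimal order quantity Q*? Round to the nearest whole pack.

1,009 packs

Q* = √(2DS/H) · √((H + b)/b)
   = √(2 × 56,000 × 260 / 32) · √((32 + 270) / 270)
   = 953.939 × 1.0576 ≈ 1,008.89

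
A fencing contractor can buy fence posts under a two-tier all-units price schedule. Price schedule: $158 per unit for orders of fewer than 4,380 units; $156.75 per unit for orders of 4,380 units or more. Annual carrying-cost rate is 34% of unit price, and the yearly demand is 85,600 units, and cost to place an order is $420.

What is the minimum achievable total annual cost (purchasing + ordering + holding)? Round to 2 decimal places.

H₁ = 34%×$158 = $53.7200;  H₂ = 34%×$156.75 = $53.2950
EOQ₁ = √(2×85,600×420/53.7200) = 1,156.93  (< 4,380, feasible at tier 1)
EOQ₂ = √(2×85,600×420/53.2950) = 1,161.54  (< 4,380 → use Q = 4,380 at tier-2 price)
TC(tier 1 (EOQ₁), Q≈1,156.9) = $13,586,950.49
TC(tier 2, Q≈4,380.0) = $13,542,724.27
Minimum at tier 2: $13,542,724.27

$13,542,724.27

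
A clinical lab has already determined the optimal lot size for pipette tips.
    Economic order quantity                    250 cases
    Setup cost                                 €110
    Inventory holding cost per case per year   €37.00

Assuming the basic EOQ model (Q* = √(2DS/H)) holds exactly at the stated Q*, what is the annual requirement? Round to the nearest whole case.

Since Q* = (2DS/H)^½, squaring gives Q*²·H = 2DS.
D = Q²H / (2S) = 250² × 37 / (2 × 110) = 10,511.36

10,511 cases per year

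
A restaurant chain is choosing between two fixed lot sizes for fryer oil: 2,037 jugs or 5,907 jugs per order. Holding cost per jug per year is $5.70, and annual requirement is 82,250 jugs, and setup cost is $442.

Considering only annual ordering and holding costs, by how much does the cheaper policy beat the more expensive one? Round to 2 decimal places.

Annual cost at Q: ordering D·S/Q plus holding Q·H/2.
TC(2,037) = (82,250/2,037)×442 + (2,037/2)×5.7 = $23,652.53
TC(5,907) = (82,250/5,907)×442 + (5,907/2)×5.7 = $22,989.43
Cheaper: Q = 5,907.  Difference = $663.10

$663.10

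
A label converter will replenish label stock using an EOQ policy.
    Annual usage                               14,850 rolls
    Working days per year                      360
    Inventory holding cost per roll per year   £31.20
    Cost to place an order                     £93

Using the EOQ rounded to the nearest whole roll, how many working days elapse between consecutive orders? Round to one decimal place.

7.2 days

2DS/H = 2·14,850·93/31.2 = 88,528.85
EOQ = √88,528.85 ≈ 297.54 → Q = 298 rolls
Cycle time = (working days × Q)/D = (360 × 298) / 14,850 = 7.224 days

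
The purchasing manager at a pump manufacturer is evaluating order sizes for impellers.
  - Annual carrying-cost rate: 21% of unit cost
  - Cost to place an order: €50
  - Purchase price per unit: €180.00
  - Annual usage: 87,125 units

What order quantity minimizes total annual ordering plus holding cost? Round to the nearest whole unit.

480 units

Holding cost per unit per year: H = 21% × €180 = €37.8000
Optimal lot size Q* = (2 × 87,125 × €50 / €37.8)^½ ≈ 480.09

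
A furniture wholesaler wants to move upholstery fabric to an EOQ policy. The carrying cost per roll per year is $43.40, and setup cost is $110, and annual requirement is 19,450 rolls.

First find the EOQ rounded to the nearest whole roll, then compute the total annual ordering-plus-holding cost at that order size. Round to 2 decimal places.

$13,627.49

EOQ = √(2DS/H) = √(2 × 19,450 × 110 / 43.4)
    = √(98,594.47) ≈ 314.00 → Q = 314 rolls
Orders/yr = 19,450/314 = 61.943; ordering cost = 61.943 × $110 = $6,813.69
Average inventory = 314/2 = 157; holding cost = 157 × $43.4 = $6,813.80
Total = $6,813.69 + $6,813.80 = $13,627.49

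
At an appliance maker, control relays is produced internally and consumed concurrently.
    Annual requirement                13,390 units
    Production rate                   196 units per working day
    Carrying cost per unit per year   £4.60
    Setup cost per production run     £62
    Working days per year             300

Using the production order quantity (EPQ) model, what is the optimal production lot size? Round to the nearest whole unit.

d = 13,390/300 = 44.6333 units/day;  effective holding cost H(1 − d/p) = 4.6·(1 − 44.6333/196) = 3.55248
Q* = √(2DS / H_eff) = √(2·13,390·62 / 3.55248) ≈ 683.65

684 units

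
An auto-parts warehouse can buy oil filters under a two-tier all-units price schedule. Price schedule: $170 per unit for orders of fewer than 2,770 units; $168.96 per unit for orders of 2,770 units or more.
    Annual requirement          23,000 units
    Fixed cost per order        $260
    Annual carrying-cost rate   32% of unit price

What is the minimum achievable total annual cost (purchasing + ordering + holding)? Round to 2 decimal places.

$3,935,507.33

H₁ = 32%×$170 = $54.4000;  H₂ = 32%×$168.96 = $54.0672
EOQ₁ = √(2×23,000×260/54.4000) = 468.88  (< 2,770, feasible at tier 1)
EOQ₂ = √(2×23,000×260/54.0672) = 470.33  (< 2,770 → use Q = 2,770 at tier-2 price)
TC(tier 1 (EOQ₁), Q≈468.9) = $3,935,507.33
TC(tier 2, Q≈2,770.0) = $3,963,121.92
Minimum at tier 1 (EOQ₁): $3,935,507.33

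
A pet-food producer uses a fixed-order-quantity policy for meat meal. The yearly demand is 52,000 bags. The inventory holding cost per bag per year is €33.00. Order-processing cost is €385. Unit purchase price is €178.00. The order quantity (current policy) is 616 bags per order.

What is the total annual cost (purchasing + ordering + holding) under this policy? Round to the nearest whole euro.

€9,298,664

Orders/yr = 52,000/616 = 84.416; ordering cost = 84.416 × €385 = €32,500.00
Average inventory = 616/2 = 308; holding cost = 308 × €33 = €10,164.00
Purchase cost = D·C = 52,000 × 178 = €9,256,000.00
Total = €32,500.00 + €10,164.00 + €9,256,000.00 = €9,298,664.00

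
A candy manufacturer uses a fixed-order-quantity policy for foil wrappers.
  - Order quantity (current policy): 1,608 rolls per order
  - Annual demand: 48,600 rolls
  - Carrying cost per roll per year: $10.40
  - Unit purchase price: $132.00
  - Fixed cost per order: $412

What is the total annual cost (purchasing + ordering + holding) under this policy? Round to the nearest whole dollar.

Orders/yr = 48,600/1,608 = 30.224; ordering cost = 30.224 × $412 = $12,452.24
Average inventory = 1,608/2 = 804; holding cost = 804 × $10.4 = $8,361.60
Purchase cost = D·C = 48,600 × 132 = $6,415,200.00
Total = $12,452.24 + $8,361.60 + $6,415,200.00 = $6,436,013.84

$6,436,014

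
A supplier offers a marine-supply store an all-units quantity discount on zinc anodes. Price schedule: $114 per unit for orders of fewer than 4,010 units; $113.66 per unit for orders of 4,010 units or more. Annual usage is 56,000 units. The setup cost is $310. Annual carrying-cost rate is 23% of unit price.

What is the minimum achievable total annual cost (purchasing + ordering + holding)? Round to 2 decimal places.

H₁ = 23%×$114 = $26.2200;  H₂ = 23%×$113.66 = $26.1418
EOQ₁ = √(2×56,000×310/26.2200) = 1,150.73  (< 4,010, feasible at tier 1)
EOQ₂ = √(2×56,000×310/26.1418) = 1,152.45  (< 4,010 → use Q = 4,010 at tier-2 price)
TC(tier 1 (EOQ₁), Q≈1,150.7) = $6,414,172.15
TC(tier 2, Q≈4,010.0) = $6,421,703.49
Minimum at tier 1 (EOQ₁): $6,414,172.15

$6,414,172.15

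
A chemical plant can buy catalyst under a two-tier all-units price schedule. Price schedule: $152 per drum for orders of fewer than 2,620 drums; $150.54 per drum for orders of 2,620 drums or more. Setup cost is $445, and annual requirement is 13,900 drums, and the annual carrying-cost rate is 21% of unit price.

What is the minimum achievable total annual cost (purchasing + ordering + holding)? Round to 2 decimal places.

$2,132,671.65

H₁ = 21%×$152 = $31.9200;  H₂ = 21%×$150.54 = $31.6134
EOQ₁ = √(2×13,900×445/31.9200) = 622.55  (< 2,620, feasible at tier 1)
EOQ₂ = √(2×13,900×445/31.6134) = 625.56  (< 2,620 → use Q = 2,620 at tier-2 price)
TC(tier 1 (EOQ₁), Q≈622.5) = $2,132,671.65
TC(tier 2, Q≈2,620.0) = $2,136,280.43
Minimum at tier 1 (EOQ₁): $2,132,671.65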